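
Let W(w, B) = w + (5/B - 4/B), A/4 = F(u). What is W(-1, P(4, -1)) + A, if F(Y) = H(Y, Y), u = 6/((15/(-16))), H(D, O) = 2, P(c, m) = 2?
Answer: 15/2 ≈ 7.5000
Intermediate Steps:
u = -32/5 (u = 6/((15*(-1/16))) = 6/(-15/16) = 6*(-16/15) = -32/5 ≈ -6.4000)
F(Y) = 2
A = 8 (A = 4*2 = 8)
W(w, B) = w + 1/B
W(-1, P(4, -1)) + A = (-1 + 1/2) + 8 = (-1 + ½) + 8 = -½ + 8 = 15/2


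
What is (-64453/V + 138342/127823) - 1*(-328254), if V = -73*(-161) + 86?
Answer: 496739027581357/1513296497 ≈ 3.2825e+5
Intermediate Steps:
V = 11839 (V = 11753 + 86 = 11839)
(-64453/V + 138342/127823) - 1*(-328254) = (-64453/11839 + 138342/127823) - 1*(-328254) = (-64453*1/11839 + 138342*(1/127823)) + 328254 = (-64453/11839 + 138342/127823) + 328254 = -6600744881/1513296497 + 328254 = 496739027581357/1513296497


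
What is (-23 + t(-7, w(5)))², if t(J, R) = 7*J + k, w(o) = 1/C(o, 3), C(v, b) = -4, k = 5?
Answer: 4489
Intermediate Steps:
w(o) = -¼ (w(o) = 1/(-4) = -¼)
t(J, R) = 5 + 7*J (t(J, R) = 7*J + 5 = 5 + 7*J)
(-23 + t(-7, w(5)))² = (-23 + (5 + 7*(-7)))² = (-23 + (5 - 49))² = (-23 - 44)² = (-67)² = 4489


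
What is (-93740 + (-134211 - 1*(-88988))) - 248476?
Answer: -387439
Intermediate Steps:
(-93740 + (-134211 - 1*(-88988))) - 248476 = (-93740 + (-134211 + 88988)) - 248476 = (-93740 - 45223) - 248476 = -138963 - 248476 = -387439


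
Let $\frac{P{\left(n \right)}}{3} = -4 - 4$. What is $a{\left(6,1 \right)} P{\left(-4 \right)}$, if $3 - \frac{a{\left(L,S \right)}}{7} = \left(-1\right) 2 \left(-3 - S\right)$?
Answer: $840$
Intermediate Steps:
$a{\left(L,S \right)} = -21 - 14 S$ ($a{\left(L,S \right)} = 21 - 7 \left(-1\right) 2 \left(-3 - S\right) = 21 - 7 \left(- 2 \left(-3 - S\right)\right) = 21 - 7 \left(6 + 2 S\right) = 21 - \left(42 + 14 S\right) = -21 - 14 S$)
$P{\left(n \right)} = -24$ ($P{\left(n \right)} = 3 \left(-4 - 4\right) = 3 \left(-8\right) = -24$)
$a{\left(6,1 \right)} P{\left(-4 \right)} = \left(-21 - 14\right) \left(-24\right) = \left(-35\right) \left(-24\right) = 840$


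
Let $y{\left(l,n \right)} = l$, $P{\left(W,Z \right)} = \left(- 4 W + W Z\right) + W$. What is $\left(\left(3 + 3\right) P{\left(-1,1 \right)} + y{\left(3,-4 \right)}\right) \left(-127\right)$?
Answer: $-1905$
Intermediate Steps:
$P{\left(W,Z \right)} = - 3 W + W Z$
$\left(\left(3 + 3\right) P{\left(-1,1 \right)} + y{\left(3,-4 \right)}\right) \left(-127\right) = \left(\left(3 + 3\right) \left(- (-3 + 1)\right) + 3\right) \left(-127\right) = \left(6 \left(\left(-1\right) \left(-2\right)\right) + 3\right) \left(-127\right) = \left(6 \cdot 2 + 3\right) \left(-127\right) = \left(12 + 3\right) \left(-127\right) = 15 \left(-127\right) = -1905$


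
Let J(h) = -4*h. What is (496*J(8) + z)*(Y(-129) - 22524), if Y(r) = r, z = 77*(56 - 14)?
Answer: 286288614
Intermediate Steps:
z = 3234 (z = 77*42 = 3234)
(496*J(8) + z)*(Y(-129) - 22524) = (496*(-4*8) + 3234)*(-129 - 22524) = (496*(-32) + 3234)*(-22653) = (-15872 + 3234)*(-22653) = -12638*(-22653) = 286288614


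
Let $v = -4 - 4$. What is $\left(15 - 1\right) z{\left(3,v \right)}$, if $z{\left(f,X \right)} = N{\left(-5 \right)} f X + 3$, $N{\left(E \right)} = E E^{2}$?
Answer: $42042$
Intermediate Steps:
$v = -8$
$N{\left(E \right)} = E^{3}$
$z{\left(f,X \right)} = 3 - 125 X f$ ($z{\left(f,X \right)} = \left(-5\right)^{3} f X + 3 = - 125 f X + 3 = - 125 X f + 3 = 3 - 125 X f$)
$\left(15 - 1\right) z{\left(3,v \right)} = \left(15 - 1\right) \left(3 - \left(-1000\right) 3\right) = 14 \left(3 + 3000\right) = 14 \cdot 3003 = 42042$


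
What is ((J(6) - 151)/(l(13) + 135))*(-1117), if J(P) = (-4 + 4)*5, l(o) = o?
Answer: 168667/148 ≈ 1139.6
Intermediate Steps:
J(P) = 0 (J(P) = 0*5 = 0)
((J(6) - 151)/(l(13) + 135))*(-1117) = ((0 - 151)/(13 + 135))*(-1117) = -151/148*(-1117) = 168667/148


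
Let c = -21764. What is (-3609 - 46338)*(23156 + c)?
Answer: -69526224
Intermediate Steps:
(-3609 - 46338)*(23156 + c) = (-3609 - 46338)*(23156 - 21764) = -49947*1392 = -69526224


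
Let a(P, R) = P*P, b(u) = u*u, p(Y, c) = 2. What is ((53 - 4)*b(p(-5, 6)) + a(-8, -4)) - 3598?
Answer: -3338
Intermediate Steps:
b(u) = u**2
a(P, R) = P**2
((53 - 4)*b(p(-5, 6)) + a(-8, -4)) - 3598 = ((53 - 4)*2**2 + (-8)**2) - 3598 = (49*4 + 64) - 3598 = (196 + 64) - 3598 = 260 - 3598 = -3338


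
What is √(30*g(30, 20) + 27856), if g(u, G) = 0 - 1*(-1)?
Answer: √27886 ≈ 166.99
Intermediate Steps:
g(u, G) = 1 (g(u, G) = 0 + 1 = 1)
√(30*g(30, 20) + 27856) = √(30*1 + 27856) = √(30 + 27856) = √27886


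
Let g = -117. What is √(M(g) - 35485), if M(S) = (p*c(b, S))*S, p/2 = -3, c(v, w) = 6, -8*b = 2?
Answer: I*√31273 ≈ 176.84*I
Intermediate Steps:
b = -¼ (b = -⅛*2 = -¼ ≈ -0.25000)
p = -6 (p = 2*(-3) = -6)
M(S) = -36*S (M(S) = (-6*6)*S = -36*S)
√(M(g) - 35485) = √(-36*(-117) - 35485) = √(4212 - 35485) = √(-31273) = I*√31273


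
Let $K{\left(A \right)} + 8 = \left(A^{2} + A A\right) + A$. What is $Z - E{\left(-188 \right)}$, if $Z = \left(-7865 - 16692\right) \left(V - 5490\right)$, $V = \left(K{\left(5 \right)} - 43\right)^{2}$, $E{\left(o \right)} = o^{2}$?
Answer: $134389674$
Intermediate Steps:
$K{\left(A \right)} = -8 + A + 2 A^{2}$ ($K{\left(A \right)} = -8 + \left(\left(A^{2} + A A\right) + A\right) = -8 + \left(\left(A^{2} + A^{2}\right) + A\right) = -8 + \left(2 A^{2} + A\right) = -8 + \left(A + 2 A^{2}\right) = -8 + A + 2 A^{2}$)
$V = 16$ ($V = \left(\left(-8 + 5 + 2 \cdot 5^{2}\right) - 43\right)^{2} = \left(\left(-8 + 5 + 2 \cdot 25\right) - 43\right)^{2} = \left(\left(-8 + 5 + 50\right) - 43\right)^{2} = \left(47 - 43\right)^{2} = 4^{2} = 16$)
$Z = 134425018$ ($Z = \left(-7865 - 16692\right) \left(16 - 5490\right) = \left(-24557\right) \left(-5474\right) = 134425018$)
$Z - E{\left(-188 \right)} = 134425018 - \left(-188\right)^{2} = 134425018 - 35344 = 134389674$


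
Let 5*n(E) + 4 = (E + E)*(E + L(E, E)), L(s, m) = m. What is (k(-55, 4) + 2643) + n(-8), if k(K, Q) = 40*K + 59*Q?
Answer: 3647/5 ≈ 729.40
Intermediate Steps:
n(E) = -⅘ + 4*E²/5 (n(E) = -⅘ + ((E + E)*(E + E))/5 = -⅘ + ((2*E)*(2*E))/5 = -⅘ + (4*E²)/5 = -⅘ + 4*E²/5)
(k(-55, 4) + 2643) + n(-8) = ((40*(-55) + 59*4) + 2643) + (-⅘ + (⅘)*(-8)²) = ((-2200 + 236) + 2643) + (-⅘ + (⅘)*64) = (-1964 + 2643) + (-⅘ + 256/5) = 679 + 252/5 = 3647/5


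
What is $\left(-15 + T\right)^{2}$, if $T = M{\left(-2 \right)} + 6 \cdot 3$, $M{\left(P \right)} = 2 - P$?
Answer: $49$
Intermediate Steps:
$T = 22$ ($T = \left(2 - -2\right) + 6 \cdot 3 = \left(2 + 2\right) + 18 = 4 + 18 = 22$)
$\left(-15 + T\right)^{2} = \left(-15 + 22\right)^{2} = 7^{2} = 49$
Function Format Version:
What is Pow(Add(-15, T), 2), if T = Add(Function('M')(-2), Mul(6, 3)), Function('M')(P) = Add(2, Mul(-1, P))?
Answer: 49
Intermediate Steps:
T = 22 (T = Add(Add(2, Mul(-1, -2)), Mul(6, 3)) = Add(Add(2, 2), 18) = Add(4, 18) = 22)
Pow(Add(-15, T), 2) = Pow(Add(-15, 22), 2) = Pow(7, 2) = 49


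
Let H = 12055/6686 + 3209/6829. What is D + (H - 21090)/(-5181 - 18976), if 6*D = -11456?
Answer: -6314964148214951/3308931212874 ≈ -1908.5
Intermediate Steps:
H = 103778969/45658694 (H = 12055*(1/6686) + 3209*(1/6829) = 12055/6686 + 3209/6829 = 103778969/45658694 ≈ 2.2729)
D = -5728/3 (D = (1/6)*(-11456) = -5728/3 ≈ -1909.3)
D + (H - 21090)/(-5181 - 18976) = -5728/3 + (103778969/45658694 - 21090)/(-5181 - 18976) = -5728/3 - 962838077491/45658694/(-24157) = -5728/3 - 962838077491/45658694*(-1/24157) = -5728/3 + 962838077491/1102977070958 = -6314964148214951/3308931212874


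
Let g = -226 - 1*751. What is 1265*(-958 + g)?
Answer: -2447775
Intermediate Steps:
g = -977 (g = -226 - 751 = -977)
1265*(-958 + g) = 1265*(-958 - 977) = 1265*(-1935) = -2447775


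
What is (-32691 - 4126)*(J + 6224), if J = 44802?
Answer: -1878624242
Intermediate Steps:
(-32691 - 4126)*(J + 6224) = (-32691 - 4126)*(44802 + 6224) = -36817*51026 = -1878624242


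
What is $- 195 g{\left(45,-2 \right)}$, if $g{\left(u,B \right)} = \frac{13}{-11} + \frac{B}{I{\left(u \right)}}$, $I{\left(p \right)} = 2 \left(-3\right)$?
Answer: $\frac{1820}{11} \approx 165.45$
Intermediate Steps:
$I{\left(p \right)} = -6$
$g{\left(u,B \right)} = - \frac{13}{11} - \frac{B}{6}$ ($g{\left(u,B \right)} = \frac{13}{-11} + \frac{B}{-6} = 13 \left(- \frac{1}{11}\right) + B \left(- \frac{1}{6}\right) = - \frac{13}{11} - \frac{B}{6}$)
$- 195 g{\left(45,-2 \right)} = - 195 \left(- \frac{13}{11} - - \frac{1}{3}\right) = - 195 \left(- \frac{13}{11} + \frac{1}{3}\right) = \left(-195\right) \left(- \frac{28}{33}\right) = \frac{1820}{11}$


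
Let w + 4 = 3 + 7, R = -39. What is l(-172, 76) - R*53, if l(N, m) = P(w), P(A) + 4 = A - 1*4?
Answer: 2065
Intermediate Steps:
w = 6 (w = -4 + (3 + 7) = -4 + 10 = 6)
P(A) = -8 + A (P(A) = -4 + (A - 1*4) = -4 + (A - 4) = -4 + (-4 + A) = -8 + A)
l(N, m) = -2 (l(N, m) = -8 + 6 = -2)
l(-172, 76) - R*53 = -2 - (-39)*53 = -2 - 1*(-2067) = -2 + 2067 = 2065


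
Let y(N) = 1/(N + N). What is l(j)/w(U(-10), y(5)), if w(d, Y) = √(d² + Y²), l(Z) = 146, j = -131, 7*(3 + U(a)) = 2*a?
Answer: 10220*√168149/168149 ≈ 24.923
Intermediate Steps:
U(a) = -3 + 2*a/7 (U(a) = -3 + (2*a)/7 = -3 + 2*a/7)
y(N) = 1/(2*N)
w(d, Y) = √(Y² + d²)
l(j)/w(U(-10), y(5)) = 146/(√(((½)/5)² + (-3 + (2/7)*(-10))²)) = 146/(√(((½)*(⅕))² + (-3 - 20/7)²)) = 146/(√((⅒)² + (-41/7)²)) = 146/(√(1/100 + 1681/49)) = 146/(√(168149/4900)) = 146/((√168149/70)) = 146*(70*√168149/168149) = 10220*√168149/168149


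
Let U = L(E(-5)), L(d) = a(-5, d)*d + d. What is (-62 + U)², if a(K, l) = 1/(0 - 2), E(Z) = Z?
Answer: 16641/4 ≈ 4160.3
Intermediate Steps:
a(K, l) = -½ (a(K, l) = 1/(-2) = -½)
L(d) = d/2 (L(d) = -d/2 + d = d/2)
U = -5/2 (U = (½)*(-5) = -5/2 ≈ -2.5000)
(-62 + U)² = (-62 - 5/2)² = (-129/2)² = 16641/4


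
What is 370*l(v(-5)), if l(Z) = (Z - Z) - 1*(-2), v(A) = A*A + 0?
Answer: 740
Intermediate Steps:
v(A) = A**2 (v(A) = A**2 + 0 = A**2)
l(Z) = 2 (l(Z) = 0 + 2 = 2)
370*l(v(-5)) = 370*2 = 740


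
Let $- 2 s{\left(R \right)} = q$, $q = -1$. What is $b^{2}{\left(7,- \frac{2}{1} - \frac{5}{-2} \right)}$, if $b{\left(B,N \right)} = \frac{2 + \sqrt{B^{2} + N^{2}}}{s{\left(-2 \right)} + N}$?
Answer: $\frac{\left(4 + \sqrt{197}\right)^{2}}{4} \approx 81.321$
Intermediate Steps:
$s{\left(R \right)} = \frac{1}{2}$ ($s{\left(R \right)} = \left(- \frac{1}{2}\right) \left(-1\right) = \frac{1}{2}$)
$b{\left(B,N \right)} = \frac{2 + \sqrt{B^{2} + N^{2}}}{\frac{1}{2} + N}$
$b^{2}{\left(7,- \frac{2}{1} - \frac{5}{-2} \right)} = \left(\frac{2 \left(2 + \sqrt{7^{2} + \left(- \frac{2}{1} - \frac{5}{-2}\right)^{2}}\right)}{1 + 2 \left(- \frac{2}{1} - \frac{5}{-2}\right)}\right)^{2} = \left(\frac{2 \left(2 + \sqrt{49 + \left(\left(-2\right) 1 - - \frac{5}{2}\right)^{2}}\right)}{1 + 2 \left(\left(-2\right) 1 - - \frac{5}{2}\right)}\right)^{2} = \left(\frac{2 \left(2 + \sqrt{49 + \left(-2 + \frac{5}{2}\right)^{2}}\right)}{1 + 2 \left(-2 + \frac{5}{2}\right)}\right)^{2} = \left(\frac{2 \left(2 + \sqrt{49 + \left(\frac{1}{2}\right)^{2}}\right)}{1 + 2 \cdot \frac{1}{2}}\right)^{2} = \left(\frac{2 \left(2 + \sqrt{49 + \frac{1}{4}}\right)}{1 + 1}\right)^{2} = \left(\frac{2 \left(2 + \sqrt{\frac{197}{4}}\right)}{2}\right)^{2} = \left(2 \cdot \frac{1}{2} \left(2 + \frac{\sqrt{197}}{2}\right)\right)^{2} = \left(2 + \frac{\sqrt{197}}{2}\right)^{2}$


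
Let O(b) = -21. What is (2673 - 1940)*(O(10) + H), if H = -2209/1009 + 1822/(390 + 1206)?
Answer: -13012512865/805182 ≈ -16161.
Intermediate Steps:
H = -843583/805182 (H = -2209*1/1009 + 1822/1596 = -2209/1009 + 1822*(1/1596) = -2209/1009 + 911/798 = -843583/805182 ≈ -1.0477)
(2673 - 1940)*(O(10) + H) = (2673 - 1940)*(-21 - 843583/805182) = 733*(-17752405/805182) = -13012512865/805182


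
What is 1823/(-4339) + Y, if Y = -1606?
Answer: -6970257/4339 ≈ -1606.4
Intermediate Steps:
1823/(-4339) + Y = 1823/(-4339) - 1606 = 1823*(-1/4339) - 1606 = -1823/4339 - 1606 = -6970257/4339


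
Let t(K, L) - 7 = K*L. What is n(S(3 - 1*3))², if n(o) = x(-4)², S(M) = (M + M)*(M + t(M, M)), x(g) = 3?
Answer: 81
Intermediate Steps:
t(K, L) = 7 + K*L
S(M) = 2*M*(7 + M + M²) (S(M) = (M + M)*(M + (7 + M*M)) = (2*M)*(M + (7 + M²)) = (2*M)*(7 + M + M²) = 2*M*(7 + M + M²))
n(o) = 9 (n(o) = 3² = 9)
n(S(3 - 1*3))² = 9² = 81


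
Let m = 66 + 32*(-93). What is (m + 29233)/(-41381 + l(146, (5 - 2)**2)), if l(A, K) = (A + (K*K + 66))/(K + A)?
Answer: -4080065/6413762 ≈ -0.63614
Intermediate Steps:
l(A, K) = (66 + A + K**2)/(A + K) (l(A, K) = (A + (K**2 + 66))/(A + K) = (A + (66 + K**2))/(A + K) = (66 + A + K**2)/(A + K))
m = -2910 (m = 66 - 2976 = -2910)
(m + 29233)/(-41381 + l(146, (5 - 2)**2)) = (-2910 + 29233)/(-41381 + (66 + 146 + ((5 - 2)**2)**2)/(146 + (5 - 2)**2)) = 26323/(-41381 + (66 + 146 + (3**2)**2)/(146 + 3**2)) = 26323/(-41381 + (66 + 146 + 9**2)/(146 + 9)) = 26323/(-41381 + (66 + 146 + 81)/155) = 26323/(-41381 + (1/155)*293) = 26323/(-41381 + 293/155) = 26323/(-6413762/155) = 26323*(-155/6413762) = -4080065/6413762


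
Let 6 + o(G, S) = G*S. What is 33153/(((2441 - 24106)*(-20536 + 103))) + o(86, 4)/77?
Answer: 7125176771/1623163465 ≈ 4.3897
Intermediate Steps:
o(G, S) = -6 + G*S
33153/(((2441 - 24106)*(-20536 + 103))) + o(86, 4)/77 = 33153/(((2441 - 24106)*(-20536 + 103))) + (-6 + 86*4)/77 = 33153/((-21665*(-20433))) + (-6 + 344)*(1/77) = 33153/442680945 + 338*(1/77) = 33153*(1/442680945) + 338/77 = 11051/147560315 + 338/77 = 7125176771/1623163465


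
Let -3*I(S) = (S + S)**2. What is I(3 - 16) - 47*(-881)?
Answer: 123545/3 ≈ 41182.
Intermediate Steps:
I(S) = -4*S**2/3 (I(S) = -(S + S)**2/3 = -4*S**2/3)
I(3 - 16) - 47*(-881) = -4*(3 - 16)**2/3 - 47*(-881) = -4/3*(-13)**2 + 41407 = -4/3*169 + 41407 = -676/3 + 41407 = 123545/3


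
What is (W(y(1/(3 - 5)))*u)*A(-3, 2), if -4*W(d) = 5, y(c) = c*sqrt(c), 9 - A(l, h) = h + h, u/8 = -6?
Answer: 300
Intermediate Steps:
u = -48 (u = 8*(-6) = -48)
A(l, h) = 9 - 2*h (A(l, h) = 9 - (h + h) = 9 - 2*h)
y(c) = c**(3/2)
W(d) = -5/4 (W(d) = -1/4*5 = -5/4)
(W(y(1/(3 - 5)))*u)*A(-3, 2) = (-5/4*(-48))*(9 - 2*2) = 60*(9 - 4) = 60*5 = 300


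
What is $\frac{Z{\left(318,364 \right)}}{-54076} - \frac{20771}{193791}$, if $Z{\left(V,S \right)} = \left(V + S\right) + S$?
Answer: $- \frac{662958991}{5239721058} \approx -0.12653$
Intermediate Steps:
$Z{\left(V,S \right)} = V + 2 S$ ($Z{\left(V,S \right)} = \left(S + V\right) + S = V + 2 S$)
$\frac{Z{\left(318,364 \right)}}{-54076} - \frac{20771}{193791} = \frac{318 + 2 \cdot 364}{-54076} - \frac{20771}{193791} = \left(318 + 728\right) \left(- \frac{1}{54076}\right) - \frac{20771}{193791} = 1046 \left(- \frac{1}{54076}\right) - \frac{20771}{193791} = - \frac{523}{27038} - \frac{20771}{193791} = - \frac{662958991}{5239721058}$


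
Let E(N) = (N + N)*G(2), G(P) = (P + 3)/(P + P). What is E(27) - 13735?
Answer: -27335/2 ≈ -13668.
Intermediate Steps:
G(P) = (3 + P)/(2*P) (G(P) = (3 + P)/((2*P)) = (3 + P)*(1/(2*P)) = (3 + P)/(2*P))
E(N) = 5*N/2 (E(N) = (N + N)*((½)*(3 + 2)/2) = (2*N)*((½)*(½)*5) = (2*N)*(5/4) = 5*N/2)
E(27) - 13735 = (5/2)*27 - 13735 = 135/2 - 13735 = -27335/2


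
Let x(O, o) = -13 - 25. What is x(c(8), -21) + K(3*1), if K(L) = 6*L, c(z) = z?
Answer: -20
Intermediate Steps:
x(O, o) = -38
x(c(8), -21) + K(3*1) = -38 + 6*(3*1) = -38 + 6*3 = -38 + 18 = -20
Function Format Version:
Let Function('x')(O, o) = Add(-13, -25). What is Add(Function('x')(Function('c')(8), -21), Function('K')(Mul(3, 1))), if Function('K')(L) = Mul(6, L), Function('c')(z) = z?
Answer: -20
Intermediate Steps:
Function('x')(O, o) = -38
Add(Function('x')(Function('c')(8), -21), Function('K')(Mul(3, 1))) = Add(-38, Mul(6, Mul(3, 1))) = Add(-38, Mul(6, 3)) = Add(-38, 18) = -20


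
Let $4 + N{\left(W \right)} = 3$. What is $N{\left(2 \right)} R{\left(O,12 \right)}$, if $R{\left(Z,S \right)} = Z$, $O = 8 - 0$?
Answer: $-8$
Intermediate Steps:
$O = 8$ ($O = 8 + 0 = 8$)
$N{\left(W \right)} = -1$ ($N{\left(W \right)} = -4 + 3 = -1$)
$N{\left(2 \right)} R{\left(O,12 \right)} = \left(-1\right) 8 = -8$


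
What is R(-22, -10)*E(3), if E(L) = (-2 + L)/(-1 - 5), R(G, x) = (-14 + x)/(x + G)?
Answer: -1/8 ≈ -0.12500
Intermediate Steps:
R(G, x) = (-14 + x)/(G + x)
E(L) = 1/3 - L/6 (E(L) = (-2 + L)/(-6) = (-2 + L)*(-1/6) = 1/3 - L/6)
R(-22, -10)*E(3) = ((-14 - 10)/(-22 - 10))*(1/3 - 1/6*3) = (-24/(-32))*(1/3 - 1/2) = -1/32*(-24)*(-1/6) = (3/4)*(-1/6) = -1/8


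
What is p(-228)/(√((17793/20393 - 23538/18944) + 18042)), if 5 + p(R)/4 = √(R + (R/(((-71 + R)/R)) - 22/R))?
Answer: 32*√292172216008216539*(-170430 + I*√466790556570)/19798093453217391 ≈ -0.1489 + 0.59691*I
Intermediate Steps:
p(R) = -20 + 4*√(R - 22/R + R²/(-71 + R)) (p(R) = -20 + 4*√(R + (R/(((-71 + R)/R)) - 22/R)) = -20 + 4*√(R + (R*(R/(-71 + R)) - 22/R)) = -20 + 4*√(R + (R²/(-71 + R) - 22/R)) = -20 + 4*√(R + (-22/R + R²/(-71 + R))) = -20 + 4*√(R - 22/R + R²/(-71 + R)))
p(-228)/(√((17793/20393 - 23538/18944) + 18042)) = (-20 + 4*√((1562 + (-228)³ - 22*(-228) + (-228)²*(-71 - 228))/((-228)*(-71 - 228))))/(√((17793/20393 - 23538/18944) + 18042)) = (-20 + 4*√(-1/228*(1562 - 11852352 + 5016 + 51984*(-299))/(-299)))/(√((17793*(1/20393) - 23538*1/18944) + 18042)) = (-20 + 4*√(-1/228*(-1/299)*(1562 - 11852352 + 5016 - 15543216)))/(√((17793/20393 - 11769/9472) + 18042)) = (-20 + 4*√(-1/228*(-1/299)*(-27388990)))/(√(-71469921/193162496 + 18042)) = (-20 + 4*√(-13694495/34086))/(√(3484966282911/193162496)) = (-20 + 4*(I*√466790556570/34086))/((3*√292172216008216539/12072656)) = (-20 + 2*I*√466790556570/17043)*(16*√292172216008216539/1161655427637) = 16*√292172216008216539*(-20 + 2*I*√466790556570/17043)/1161655427637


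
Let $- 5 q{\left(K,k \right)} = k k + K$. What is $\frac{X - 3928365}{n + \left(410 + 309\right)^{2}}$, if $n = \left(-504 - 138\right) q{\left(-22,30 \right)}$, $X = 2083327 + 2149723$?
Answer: $\frac{1523425}{3148481} \approx 0.48386$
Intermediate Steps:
$q{\left(K,k \right)} = - \frac{K}{5} - \frac{k^{2}}{5}$ ($q{\left(K,k \right)} = - \frac{k k + K}{5} = - \frac{k^{2} + K}{5} = - \frac{K + k^{2}}{5} = - \frac{K}{5} - \frac{k^{2}}{5}$)
$X = 4233050$
$n = \frac{563676}{5}$ ($n = \left(-504 - 138\right) \left(\left(- \frac{1}{5}\right) \left(-22\right) - \frac{30^{2}}{5}\right) = - 642 \left(\frac{22}{5} - 180\right) = \left(-642\right) \left(- \frac{878}{5}\right) = \frac{563676}{5} \approx 1.1274 \cdot 10^{5}$)
$\frac{X - 3928365}{n + \left(410 + 309\right)^{2}} = \frac{4233050 - 3928365}{\frac{563676}{5} + \left(410 + 309\right)^{2}} = \frac{304685}{\frac{563676}{5} + 719^{2}} = \frac{304685}{\frac{563676}{5} + 516961} = \frac{304685}{\frac{3148481}{5}} = 304685 \cdot \frac{5}{3148481} = \frac{1523425}{3148481}$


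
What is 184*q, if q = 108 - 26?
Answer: 15088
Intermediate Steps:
q = 82
184*q = 184*82 = 15088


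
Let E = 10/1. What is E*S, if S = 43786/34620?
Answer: 21893/1731 ≈ 12.648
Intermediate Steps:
E = 10 (E = 10*1 = 10)
S = 21893/17310 (S = 43786*(1/34620) = 21893/17310 ≈ 1.2648)
E*S = 10*(21893/17310) = 21893/1731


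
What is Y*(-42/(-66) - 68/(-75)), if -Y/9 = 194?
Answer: -740886/275 ≈ -2694.1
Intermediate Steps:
Y = -1746 (Y = -9*194 = -1746)
Y*(-42/(-66) - 68/(-75)) = -1746*(-42/(-66) - 68/(-75)) = -1746*(-42*(-1/66) - 68*(-1/75)) = -1746*(7/11 + 68/75) = -1746*1273/825 = -740886/275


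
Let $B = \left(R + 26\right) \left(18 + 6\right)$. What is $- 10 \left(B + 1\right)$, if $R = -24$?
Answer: $-490$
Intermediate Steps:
$B = 48$ ($B = \left(-24 + 26\right) \left(18 + 6\right) = 2 \cdot 24 = 48$)
$- 10 \left(B + 1\right) = - 10 \left(48 + 1\right) = \left(-10\right) 49 = -490$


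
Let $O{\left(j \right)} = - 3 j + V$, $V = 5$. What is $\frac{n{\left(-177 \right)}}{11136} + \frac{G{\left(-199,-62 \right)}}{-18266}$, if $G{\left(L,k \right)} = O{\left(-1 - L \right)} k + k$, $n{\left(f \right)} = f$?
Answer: $- \frac{68201183}{33901696} \approx -2.0117$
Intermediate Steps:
$O{\left(j \right)} = 5 - 3 j$ ($O{\left(j \right)} = - 3 j + 5 = 5 - 3 j$)
$G{\left(L,k \right)} = k + k \left(8 + 3 L\right)$ ($G{\left(L,k \right)} = \left(5 - 3 \left(-1 - L\right)\right) k + k = \left(5 + \left(3 + 3 L\right)\right) k + k = \left(8 + 3 L\right) k + k = k \left(8 + 3 L\right) + k = k + k \left(8 + 3 L\right)$)
$\frac{n{\left(-177 \right)}}{11136} + \frac{G{\left(-199,-62 \right)}}{-18266} = - \frac{177}{11136} + \frac{3 \left(-62\right) \left(3 - 199\right)}{-18266} = \left(-177\right) \frac{1}{11136} + 3 \left(-62\right) \left(-196\right) \left(- \frac{1}{18266}\right) = - \frac{59}{3712} + 36456 \left(- \frac{1}{18266}\right) = - \frac{59}{3712} - \frac{18228}{9133} = - \frac{68201183}{33901696}$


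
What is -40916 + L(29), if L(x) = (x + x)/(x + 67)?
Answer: -1963939/48 ≈ -40915.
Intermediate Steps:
L(x) = 2*x/(67 + x) (L(x) = (2*x)/(67 + x) = 2*x/(67 + x))
-40916 + L(29) = -40916 + 2*29/(67 + 29) = -40916 + 2*29/96 = -40916 + 2*29*(1/96) = -40916 + 29/48 = -1963939/48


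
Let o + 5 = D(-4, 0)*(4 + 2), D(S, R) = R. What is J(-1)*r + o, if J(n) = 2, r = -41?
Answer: -87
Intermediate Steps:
o = -5 (o = -5 + 0*(4 + 2) = -5 + 0*6 = -5 + 0 = -5)
J(-1)*r + o = 2*(-41) - 5 = -82 - 5 = -87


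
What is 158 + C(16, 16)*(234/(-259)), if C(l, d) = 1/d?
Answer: 327259/2072 ≈ 157.94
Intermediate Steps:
158 + C(16, 16)*(234/(-259)) = 158 + (234/(-259))/16 = 158 + (234*(-1/259))/16 = 158 + (1/16)*(-234/259) = 158 - 117/2072 = 327259/2072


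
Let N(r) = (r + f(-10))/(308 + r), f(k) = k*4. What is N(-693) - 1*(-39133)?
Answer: 15066938/385 ≈ 39135.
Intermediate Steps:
f(k) = 4*k
N(r) = (-40 + r)/(308 + r) (N(r) = (r + 4*(-10))/(308 + r) = (r - 40)/(308 + r) = (-40 + r)/(308 + r))
N(-693) - 1*(-39133) = (-40 - 693)/(308 - 693) - 1*(-39133) = -733/(-385) + 39133 = -1/385*(-733) + 39133 = 733/385 + 39133 = 15066938/385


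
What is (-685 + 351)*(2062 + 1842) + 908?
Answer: -1303028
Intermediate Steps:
(-685 + 351)*(2062 + 1842) + 908 = -334*3904 + 908 = -1303936 + 908 = -1303028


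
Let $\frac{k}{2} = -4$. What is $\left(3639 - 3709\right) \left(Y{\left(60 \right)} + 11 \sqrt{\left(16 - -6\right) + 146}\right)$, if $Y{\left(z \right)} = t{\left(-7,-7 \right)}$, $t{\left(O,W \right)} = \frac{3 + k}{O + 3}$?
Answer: $- \frac{175}{2} - 1540 \sqrt{42} \approx -10068.0$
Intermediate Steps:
$k = -8$ ($k = 2 \left(-4\right) = -8$)
$t{\left(O,W \right)} = - \frac{5}{3 + O}$ ($t{\left(O,W \right)} = \frac{3 - 8}{O + 3} = - \frac{5}{3 + O}$)
$Y{\left(z \right)} = \frac{5}{4}$ ($Y{\left(z \right)} = - \frac{5}{3 - 7} = - \frac{5}{-4} = \left(-5\right) \left(- \frac{1}{4}\right) = \frac{5}{4}$)
$\left(3639 - 3709\right) \left(Y{\left(60 \right)} + 11 \sqrt{\left(16 - -6\right) + 146}\right) = \left(3639 - 3709\right) \left(\frac{5}{4} + 11 \sqrt{\left(16 - -6\right) + 146}\right) = - 70 \left(\frac{5}{4} + 11 \sqrt{\left(16 + 6\right) + 146}\right) = - 70 \left(\frac{5}{4} + 11 \sqrt{22 + 146}\right) = - 70 \left(\frac{5}{4} + 11 \sqrt{168}\right) = - 70 \left(\frac{5}{4} + 11 \cdot 2 \sqrt{42}\right) = - 70 \left(\frac{5}{4} + 22 \sqrt{42}\right) = - \frac{175}{2} - 1540 \sqrt{42}$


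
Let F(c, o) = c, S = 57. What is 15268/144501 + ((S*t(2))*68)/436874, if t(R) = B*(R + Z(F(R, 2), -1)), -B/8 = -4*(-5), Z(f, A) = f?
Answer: -175892384204/31564364937 ≈ -5.5725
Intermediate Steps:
B = -160 (B = -(-32)*(-5) = -8*20 = -160)
t(R) = -320*R (t(R) = -160*(R + R) = -320*R)
15268/144501 + ((S*t(2))*68)/436874 = 15268/144501 + ((57*(-320*2))*68)/436874 = 15268*(1/144501) + ((57*(-640))*68)*(1/436874) = 15268/144501 - 36480*68*(1/436874) = 15268/144501 - 2480640*1/436874 = 15268/144501 - 1240320/218437 = -175892384204/31564364937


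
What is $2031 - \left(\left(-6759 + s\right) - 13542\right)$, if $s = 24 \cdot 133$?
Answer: $19140$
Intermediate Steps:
$s = 3192$
$2031 - \left(\left(-6759 + s\right) - 13542\right) = 2031 - \left(\left(-6759 + 3192\right) - 13542\right) = 2031 - \left(-3567 - 13542\right) = 2031 - -17109 = 2031 + 17109 = 19140$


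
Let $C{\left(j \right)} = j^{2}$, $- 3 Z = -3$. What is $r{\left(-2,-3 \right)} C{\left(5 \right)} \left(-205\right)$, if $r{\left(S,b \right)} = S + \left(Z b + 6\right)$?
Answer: $-5125$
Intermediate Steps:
$Z = 1$ ($Z = \left(- \frac{1}{3}\right) \left(-3\right) = 1$)
$r{\left(S,b \right)} = 6 + S + b$ ($r{\left(S,b \right)} = S + \left(1 b + 6\right) = S + \left(b + 6\right) = S + \left(6 + b\right) = 6 + S + b$)
$r{\left(-2,-3 \right)} C{\left(5 \right)} \left(-205\right) = \left(6 - 2 - 3\right) 5^{2} \left(-205\right) = 1 \cdot 25 \left(-205\right) = 25 \left(-205\right) = -5125$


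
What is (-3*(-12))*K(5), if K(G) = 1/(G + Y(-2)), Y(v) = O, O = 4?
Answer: 4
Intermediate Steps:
Y(v) = 4
K(G) = 1/(4 + G) (K(G) = 1/(G + 4) = 1/(4 + G))
(-3*(-12))*K(5) = (-3*(-12))/(4 + 5) = 36/9 = 36*(⅑) = 4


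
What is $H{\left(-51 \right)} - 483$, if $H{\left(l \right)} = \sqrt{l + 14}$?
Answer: $-483 + i \sqrt{37} \approx -483.0 + 6.0828 i$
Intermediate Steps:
$H{\left(l \right)} = \sqrt{14 + l}$
$H{\left(-51 \right)} - 483 = \sqrt{14 - 51} - 483 = \sqrt{-37} - 483 = i \sqrt{37} - 483 = -483 + i \sqrt{37}$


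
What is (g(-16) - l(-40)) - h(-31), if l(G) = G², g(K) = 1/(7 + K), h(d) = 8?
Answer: -14473/9 ≈ -1608.1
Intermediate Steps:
(g(-16) - l(-40)) - h(-31) = (1/(7 - 16) - 1*(-40)²) - 1*8 = (1/(-9) - 1*1600) - 8 = (-⅑ - 1600) - 8 = -14401/9 - 8 = -14473/9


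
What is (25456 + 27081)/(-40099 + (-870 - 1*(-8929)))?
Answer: -52537/32040 ≈ -1.6397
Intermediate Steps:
(25456 + 27081)/(-40099 + (-870 - 1*(-8929))) = 52537/(-40099 + (-870 + 8929)) = 52537/(-40099 + 8059) = 52537/(-32040) = 52537*(-1/32040) = -52537/32040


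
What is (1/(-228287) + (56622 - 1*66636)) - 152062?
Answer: -36999843813/228287 ≈ -1.6208e+5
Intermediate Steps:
(1/(-228287) + (56622 - 1*66636)) - 152062 = (-1/228287 + (56622 - 66636)) - 152062 = (-1/228287 - 10014) - 152062 = -2286066019/228287 - 152062 = -36999843813/228287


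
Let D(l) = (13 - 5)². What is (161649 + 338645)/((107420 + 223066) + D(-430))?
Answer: 250147/165275 ≈ 1.5135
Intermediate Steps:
D(l) = 64 (D(l) = 8² = 64)
(161649 + 338645)/((107420 + 223066) + D(-430)) = (161649 + 338645)/((107420 + 223066) + 64) = 500294/(330486 + 64) = 500294/330550 = 500294*(1/330550) = 250147/165275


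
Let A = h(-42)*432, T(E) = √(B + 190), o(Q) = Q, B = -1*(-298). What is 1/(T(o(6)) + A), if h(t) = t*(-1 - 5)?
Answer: 13608/1481421251 - √122/5925685004 ≈ 9.1839e-6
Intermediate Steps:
B = 298
h(t) = -6*t (h(t) = t*(-6) = -6*t)
T(E) = 2*√122 (T(E) = √(298 + 190) = √488 = 2*√122)
A = 108864 (A = -6*(-42)*432 = 252*432 = 108864)
1/(T(o(6)) + A) = 1/(2*√122 + 108864) = 1/(108864 + 2*√122)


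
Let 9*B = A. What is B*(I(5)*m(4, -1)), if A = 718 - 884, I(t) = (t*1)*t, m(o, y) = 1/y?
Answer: 4150/9 ≈ 461.11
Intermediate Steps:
I(t) = t**2 (I(t) = t*t = t**2)
A = -166
B = -166/9 (B = (1/9)*(-166) = -166/9 ≈ -18.444)
B*(I(5)*m(4, -1)) = -166*5**2/(9*(-1)) = -4150*(-1)/9 = -166/9*(-25) = 4150/9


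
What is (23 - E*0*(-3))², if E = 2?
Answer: 529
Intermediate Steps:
(23 - E*0*(-3))² = (23 - 2*0*(-3))² = (23 - 0*(-3))² = (23 - 1*0)² = (23 + 0)² = 23² = 529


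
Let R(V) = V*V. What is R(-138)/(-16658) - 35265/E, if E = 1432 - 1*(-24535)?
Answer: -540979959/216279143 ≈ -2.5013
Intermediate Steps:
R(V) = V**2
E = 25967 (E = 1432 + 24535 = 25967)
R(-138)/(-16658) - 35265/E = (-138)**2/(-16658) - 35265/25967 = 19044*(-1/16658) - 35265*1/25967 = -9522/8329 - 35265/25967 = -540979959/216279143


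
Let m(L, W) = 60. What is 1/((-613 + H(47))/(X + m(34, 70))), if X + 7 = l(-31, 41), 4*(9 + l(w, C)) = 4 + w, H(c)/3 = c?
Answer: -149/1888 ≈ -0.078920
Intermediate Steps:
H(c) = 3*c
l(w, C) = -8 + w/4 (l(w, C) = -9 + (4 + w)/4 = -9 + (1 + w/4) = -8 + w/4)
X = -91/4 (X = -7 + (-8 + (¼)*(-31)) = -7 + (-8 - 31/4) = -7 - 63/4 = -91/4 ≈ -22.750)
1/((-613 + H(47))/(X + m(34, 70))) = 1/((-613 + 3*47)/(-91/4 + 60)) = 1/((-613 + 141)/(149/4)) = 1/(-472*4/149) = 1/(-1888/149) = -149/1888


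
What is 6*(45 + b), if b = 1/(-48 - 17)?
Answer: 17544/65 ≈ 269.91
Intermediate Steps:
b = -1/65 (b = 1/(-65) = -1/65 ≈ -0.015385)
6*(45 + b) = 6*(45 - 1/65) = 6*(2924/65) = 17544/65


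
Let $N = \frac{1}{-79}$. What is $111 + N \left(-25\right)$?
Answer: $\frac{8794}{79} \approx 111.32$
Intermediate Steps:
$N = - \frac{1}{79} \approx -0.012658$
$111 + N \left(-25\right) = 111 - - \frac{25}{79} = 111 + \frac{25}{79} = \frac{8794}{79}$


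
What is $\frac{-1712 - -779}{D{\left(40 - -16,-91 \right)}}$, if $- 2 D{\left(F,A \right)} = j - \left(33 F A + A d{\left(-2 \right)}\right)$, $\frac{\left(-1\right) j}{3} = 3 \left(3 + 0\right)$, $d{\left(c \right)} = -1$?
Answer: $\frac{933}{84025} \approx 0.011104$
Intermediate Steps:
$j = -27$ ($j = - 3 \cdot 3 \left(3 + 0\right) = - 3 \cdot 3 \cdot 3 = \left(-3\right) 9 = -27$)
$D{\left(F,A \right)} = \frac{27}{2} - \frac{A}{2} + \frac{33 A F}{2}$ ($D{\left(F,A \right)} = - \frac{-27 - \left(33 F A + A \left(-1\right)\right)}{2} = - \frac{-27 - \left(33 A F - A\right)}{2} = - \frac{-27 - \left(- A + 33 A F\right)}{2} = - \frac{-27 + A - 33 A F}{2} = \frac{27}{2} - \frac{A}{2} + \frac{33 A F}{2}$)
$\frac{-1712 - -779}{D{\left(40 - -16,-91 \right)}} = \frac{-1712 - -779}{\frac{27}{2} - - \frac{91}{2} + \frac{33}{2} \left(-91\right) \left(40 - -16\right)} = \frac{-1712 + 779}{\frac{27}{2} + \frac{91}{2} + \frac{33}{2} \left(-91\right) \left(40 + 16\right)} = - \frac{933}{\frac{27}{2} + \frac{91}{2} + \frac{33}{2} \left(-91\right) 56} = - \frac{933}{\frac{27}{2} + \frac{91}{2} - 84084} = - \frac{933}{-84025} = \left(-933\right) \left(- \frac{1}{84025}\right) = \frac{933}{84025}$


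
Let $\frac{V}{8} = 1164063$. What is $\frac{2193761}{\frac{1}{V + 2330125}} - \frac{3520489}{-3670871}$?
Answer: $\frac{93758250093924960188}{3670871} \approx 2.5541 \cdot 10^{13}$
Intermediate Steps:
$V = 9312504$ ($V = 8 \cdot 1164063 = 9312504$)
$\frac{2193761}{\frac{1}{V + 2330125}} - \frac{3520489}{-3670871} = \frac{2193761}{\frac{1}{9312504 + 2330125}} - \frac{3520489}{-3670871} = \frac{2193761}{\frac{1}{11642629}} - - \frac{3520489}{3670871} = 2193761 \frac{1}{\frac{1}{11642629}} + \frac{3520489}{3670871} = 2193761 \cdot 11642629 + \frac{3520489}{3670871} = 25541145437669 + \frac{3520489}{3670871} = \frac{93758250093924960188}{3670871}$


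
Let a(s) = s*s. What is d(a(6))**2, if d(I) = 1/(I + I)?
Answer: 1/5184 ≈ 0.00019290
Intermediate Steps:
a(s) = s**2
d(I) = 1/(2*I)
d(a(6))**2 = (1/(2*(6**2)))**2 = ((1/2)/36)**2 = ((1/2)*(1/36))**2 = (1/72)**2 = 1/5184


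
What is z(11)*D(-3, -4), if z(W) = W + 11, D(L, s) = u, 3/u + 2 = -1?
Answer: -22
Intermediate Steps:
u = -1 (u = 3/(-2 - 1) = 3/(-3) = 3*(-1/3) = -1)
D(L, s) = -1
z(W) = 11 + W
z(11)*D(-3, -4) = (11 + 11)*(-1) = 22*(-1) = -22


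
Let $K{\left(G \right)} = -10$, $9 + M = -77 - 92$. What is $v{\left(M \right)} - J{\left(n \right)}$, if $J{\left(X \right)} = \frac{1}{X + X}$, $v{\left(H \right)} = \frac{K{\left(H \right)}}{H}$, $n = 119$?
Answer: $\frac{1101}{21182} \approx 0.051978$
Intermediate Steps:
$M = -178$ ($M = -9 - 169 = -178$)
$v{\left(H \right)} = - \frac{10}{H}$
$J{\left(X \right)} = \frac{1}{2 X}$
$v{\left(M \right)} - J{\left(n \right)} = - \frac{10}{-178} - \frac{1}{2 \cdot 119} = \left(-10\right) \left(- \frac{1}{178}\right) - \frac{1}{2} \cdot \frac{1}{119} = \frac{5}{89} - \frac{1}{238} = \frac{1101}{21182}$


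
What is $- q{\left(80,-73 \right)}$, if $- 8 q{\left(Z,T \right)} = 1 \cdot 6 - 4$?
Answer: $\frac{1}{4} \approx 0.25$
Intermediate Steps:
$q{\left(Z,T \right)} = - \frac{1}{4}$ ($q{\left(Z,T \right)} = - \frac{1 \cdot 6 - 4}{8} = - \frac{6 - 4}{8} = \left(- \frac{1}{8}\right) 2 = - \frac{1}{4}$)
$- q{\left(80,-73 \right)} = \left(-1\right) \left(- \frac{1}{4}\right) = \frac{1}{4}$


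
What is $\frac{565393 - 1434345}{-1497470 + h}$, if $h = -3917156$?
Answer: $\frac{62068}{386759} \approx 0.16048$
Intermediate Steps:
$\frac{565393 - 1434345}{-1497470 + h} = \frac{565393 - 1434345}{-1497470 - 3917156} = - \frac{868952}{-5414626} = \left(-868952\right) \left(- \frac{1}{5414626}\right) = \frac{62068}{386759}$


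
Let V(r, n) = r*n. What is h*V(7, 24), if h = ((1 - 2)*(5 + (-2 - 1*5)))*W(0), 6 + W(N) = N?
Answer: -2016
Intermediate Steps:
W(N) = -6 + N
V(r, n) = n*r
h = -12 (h = ((1 - 2)*(5 + (-2 - 1*5)))*(-6 + 0) = -(5 + (-2 - 5))*(-6) = -(5 - 7)*(-6) = -1*(-2)*(-6) = 2*(-6) = -12)
h*V(7, 24) = -288*7 = -12*168 = -2016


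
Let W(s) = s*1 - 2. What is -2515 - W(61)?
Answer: -2574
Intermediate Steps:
W(s) = -2 + s (W(s) = s - 2 = -2 + s)
-2515 - W(61) = -2515 - (-2 + 61) = -2515 - 1*59 = -2515 - 59 = -2574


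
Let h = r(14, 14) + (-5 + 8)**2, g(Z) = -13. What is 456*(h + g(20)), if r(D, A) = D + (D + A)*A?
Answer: 183312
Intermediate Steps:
r(D, A) = D + A*(A + D) (r(D, A) = D + (A + D)*A = D + A*(A + D))
h = 415 (h = (14 + 14**2 + 14*14) + (-5 + 8)**2 = (14 + 196 + 196) + 3**2 = 406 + 9 = 415)
456*(h + g(20)) = 456*(415 - 13) = 456*402 = 183312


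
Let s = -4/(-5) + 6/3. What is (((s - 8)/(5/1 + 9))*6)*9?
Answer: -702/35 ≈ -20.057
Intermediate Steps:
s = 14/5 (s = -4*(-1/5) + 6*(1/3) = 4/5 + 2 = 14/5 ≈ 2.8000)
(((s - 8)/(5/1 + 9))*6)*9 = (((14/5 - 8)/(5/1 + 9))*6)*9 = (-26/(5*(5*1 + 9))*6)*9 = (-26/(5*(5 + 9))*6)*9 = (-26/5/14*6)*9 = (-26/5*1/14*6)*9 = -13/35*6*9 = -78/35*9 = -702/35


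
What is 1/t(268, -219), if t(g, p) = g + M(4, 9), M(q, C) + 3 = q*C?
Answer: 1/301 ≈ 0.0033223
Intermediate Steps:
M(q, C) = -3 + C*q (M(q, C) = -3 + q*C = -3 + C*q)
t(g, p) = 33 + g (t(g, p) = g + (-3 + 9*4) = g + (-3 + 36) = g + 33 = 33 + g)
1/t(268, -219) = 1/(33 + 268) = 1/301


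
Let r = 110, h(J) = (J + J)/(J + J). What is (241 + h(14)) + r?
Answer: 352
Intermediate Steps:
h(J) = 1 (h(J) = (2*J)/((2*J)) = (2*J)*(1/(2*J)) = 1)
(241 + h(14)) + r = (241 + 1) + 110 = 242 + 110 = 352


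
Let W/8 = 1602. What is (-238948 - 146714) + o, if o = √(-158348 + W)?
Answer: -385662 + 2*I*√36383 ≈ -3.8566e+5 + 381.49*I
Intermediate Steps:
W = 12816 (W = 8*1602 = 12816)
o = 2*I*√36383 (o = √(-158348 + 12816) = √(-145532) = 2*I*√36383 ≈ 381.49*I)
(-238948 - 146714) + o = (-238948 - 146714) + 2*I*√36383 = -385662 + 2*I*√36383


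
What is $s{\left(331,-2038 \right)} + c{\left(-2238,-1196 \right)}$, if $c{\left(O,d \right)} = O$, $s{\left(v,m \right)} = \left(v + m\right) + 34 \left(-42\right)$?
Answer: $-5373$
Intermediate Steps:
$s{\left(v,m \right)} = -1428 + m + v$ ($s{\left(v,m \right)} = \left(m + v\right) - 1428 = -1428 + m + v$)
$s{\left(331,-2038 \right)} + c{\left(-2238,-1196 \right)} = \left(-1428 - 2038 + 331\right) - 2238 = -3135 - 2238 = -5373$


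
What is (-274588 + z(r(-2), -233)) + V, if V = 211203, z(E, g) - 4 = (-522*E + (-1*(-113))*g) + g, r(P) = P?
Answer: -88899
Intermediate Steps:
z(E, g) = 4 - 522*E + 114*g (z(E, g) = 4 + ((-522*E + (-1*(-113))*g) + g) = 4 + ((-522*E + 113*g) + g) = 4 + (-522*E + 114*g) = 4 - 522*E + 114*g)
(-274588 + z(r(-2), -233)) + V = (-274588 + (4 - 522*(-2) + 114*(-233))) + 211203 = (-274588 + (4 + 1044 - 26562)) + 211203 = (-274588 - 25514) + 211203 = -300102 + 211203 = -88899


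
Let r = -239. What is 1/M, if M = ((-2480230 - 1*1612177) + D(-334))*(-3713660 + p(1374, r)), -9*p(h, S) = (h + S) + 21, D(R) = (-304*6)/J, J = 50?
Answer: 225/3419655593752352 ≈ 6.5796e-14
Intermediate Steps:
D(R) = -912/25 (D(R) = -304*6/50 = -1824*1/50 = -912/25)
p(h, S) = -7/3 - S/9 - h/9 (p(h, S) = -((h + S) + 21)/9 = -((S + h) + 21)/9 = -(21 + S + h)/9 = -7/3 - S/9 - h/9)
M = 3419655593752352/225 (M = ((-2480230 - 1*1612177) - 912/25)*(-3713660 + (-7/3 - ⅑*(-239) - ⅑*1374)) = ((-2480230 - 1612177) - 912/25)*(-3713660 + (-7/3 + 239/9 - 458/3)) = (-4092407 - 912/25)*(-3713660 - 1156/9) = -102311087/25*(-33424096/9) = 3419655593752352/225 ≈ 1.5198e+13)
1/M = 1/(3419655593752352/225) = 225/3419655593752352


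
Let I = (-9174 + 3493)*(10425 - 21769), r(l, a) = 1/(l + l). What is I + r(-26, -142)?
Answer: 3351153727/52 ≈ 6.4445e+7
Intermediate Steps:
r(l, a) = 1/(2*l)
I = 64445264 (I = -5681*(-11344) = 64445264)
I + r(-26, -142) = 64445264 + (½)/(-26) = 64445264 + (½)*(-1/26) = 64445264 - 1/52 = 3351153727/52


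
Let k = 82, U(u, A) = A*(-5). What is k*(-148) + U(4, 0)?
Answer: -12136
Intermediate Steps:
U(u, A) = -5*A
k*(-148) + U(4, 0) = 82*(-148) - 5*0 = -12136 + 0 = -12136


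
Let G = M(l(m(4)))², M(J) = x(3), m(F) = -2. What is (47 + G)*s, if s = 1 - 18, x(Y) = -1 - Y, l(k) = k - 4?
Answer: -1071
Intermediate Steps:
l(k) = -4 + k
M(J) = -4 (M(J) = -1 - 1*3 = -1 - 3 = -4)
s = -17
G = 16 (G = (-4)² = 16)
(47 + G)*s = (47 + 16)*(-17) = 63*(-17) = -1071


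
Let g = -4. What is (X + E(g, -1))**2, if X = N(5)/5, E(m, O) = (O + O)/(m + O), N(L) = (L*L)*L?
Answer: 16129/25 ≈ 645.16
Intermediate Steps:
N(L) = L**3 (N(L) = L**2*L = L**3)
E(m, O) = 2*O/(O + m) (E(m, O) = (2*O)/(O + m) = 2*O/(O + m))
X = 25 (X = 5**3/5 = 125*(1/5) = 25)
(X + E(g, -1))**2 = (25 + 2*(-1)/(-1 - 4))**2 = (25 + 2*(-1)/(-5))**2 = (25 + 2*(-1)*(-1/5))**2 = (25 + 2/5)**2 = (127/5)**2 = 16129/25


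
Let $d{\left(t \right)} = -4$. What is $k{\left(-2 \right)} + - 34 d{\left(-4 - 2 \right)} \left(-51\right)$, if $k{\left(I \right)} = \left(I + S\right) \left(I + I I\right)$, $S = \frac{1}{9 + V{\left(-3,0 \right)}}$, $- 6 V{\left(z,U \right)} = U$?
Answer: $- \frac{62458}{9} \approx -6939.8$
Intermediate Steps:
$V{\left(z,U \right)} = - \frac{U}{6}$
$S = \frac{1}{9}$ ($S = \frac{1}{9 - 0} = \frac{1}{9 + 0} = \frac{1}{9} \approx 0.11111$)
$k{\left(I \right)} = \left(\frac{1}{9} + I\right) \left(I + I^{2}\right)$ ($k{\left(I \right)} = \left(I + \frac{1}{9}\right) \left(I + I I\right) = \left(\frac{1}{9} + I\right) \left(I + I^{2}\right)$)
$k{\left(-2 \right)} + - 34 d{\left(-4 - 2 \right)} \left(-51\right) = \frac{1}{9} \left(-2\right) \left(1 + 9 \left(-2\right)^{2} + 10 \left(-2\right)\right) + \left(-34\right) \left(-4\right) \left(-51\right) = \frac{1}{9} \left(-2\right) \left(1 + 9 \cdot 4 - 20\right) + 136 \left(-51\right) = \frac{1}{9} \left(-2\right) \left(1 + 36 - 20\right) - 6936 = \frac{1}{9} \left(-2\right) 17 - 6936 = - \frac{34}{9} - 6936 = - \frac{62458}{9}$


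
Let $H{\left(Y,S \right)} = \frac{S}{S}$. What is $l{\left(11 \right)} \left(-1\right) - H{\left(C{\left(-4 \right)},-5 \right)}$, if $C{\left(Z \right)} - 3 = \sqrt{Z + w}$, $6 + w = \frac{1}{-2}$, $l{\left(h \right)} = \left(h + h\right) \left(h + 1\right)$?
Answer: $-265$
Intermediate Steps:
$l{\left(h \right)} = 2 h \left(1 + h\right)$
$w = - \frac{13}{2}$ ($w = -6 + \frac{1}{-2} = -6 - \frac{1}{2} = - \frac{13}{2} \approx -6.5$)
$C{\left(Z \right)} = 3 + \sqrt{- \frac{13}{2} + Z}$ ($C{\left(Z \right)} = 3 + \sqrt{Z - \frac{13}{2}} = 3 + \sqrt{- \frac{13}{2} + Z}$)
$H{\left(Y,S \right)} = 1$
$l{\left(11 \right)} \left(-1\right) - H{\left(C{\left(-4 \right)},-5 \right)} = 2 \cdot 11 \left(1 + 11\right) \left(-1\right) - 1 = 2 \cdot 11 \cdot 12 \left(-1\right) - 1 = 264 \left(-1\right) - 1 = -264 - 1 = -265$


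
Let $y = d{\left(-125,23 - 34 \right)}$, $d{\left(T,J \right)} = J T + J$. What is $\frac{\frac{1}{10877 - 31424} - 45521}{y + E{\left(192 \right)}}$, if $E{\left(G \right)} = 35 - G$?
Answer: $- \frac{935319988}{24800229} \approx -37.714$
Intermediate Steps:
$d{\left(T,J \right)} = J + J T$
$y = 1364$ ($y = \left(23 - 34\right) \left(1 - 125\right) = \left(-11\right) \left(-124\right) = 1364$)
$\frac{\frac{1}{10877 - 31424} - 45521}{y + E{\left(192 \right)}} = \frac{\frac{1}{10877 - 31424} - 45521}{1364 + \left(35 - 192\right)} = \frac{\frac{1}{-20547} - 45521}{1364 + \left(35 - 192\right)} = \frac{- \frac{1}{20547} - 45521}{1364 - 157} = - \frac{935319988}{20547 \cdot 1207} = \left(- \frac{935319988}{20547}\right) \frac{1}{1207} = - \frac{935319988}{24800229}$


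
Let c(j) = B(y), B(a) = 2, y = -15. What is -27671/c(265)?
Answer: -27671/2 ≈ -13836.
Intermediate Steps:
c(j) = 2
-27671/c(265) = -27671/2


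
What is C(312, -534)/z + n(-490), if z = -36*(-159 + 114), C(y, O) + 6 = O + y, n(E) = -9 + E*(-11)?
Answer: 726416/135 ≈ 5380.9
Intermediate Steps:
n(E) = -9 - 11*E
C(y, O) = -6 + O + y (C(y, O) = -6 + (O + y) = -6 + O + y)
z = 1620 (z = -36*(-45) = 1620)
C(312, -534)/z + n(-490) = (-6 - 534 + 312)/1620 + (-9 - 11*(-490)) = -228*1/1620 + (-9 + 5390) = -19/135 + 5381 = 726416/135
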